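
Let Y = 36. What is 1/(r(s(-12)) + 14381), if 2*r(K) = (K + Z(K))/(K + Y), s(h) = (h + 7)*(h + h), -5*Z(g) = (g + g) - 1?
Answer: 1560/22434721 ≈ 6.9535e-5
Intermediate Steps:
Z(g) = ⅕ - 2*g/5 (Z(g) = -((g + g) - 1)/5 = -(2*g - 1)/5 = -(-1 + 2*g)/5 = ⅕ - 2*g/5)
s(h) = 2*h*(7 + h) (s(h) = (7 + h)*(2*h) = 2*h*(7 + h))
r(K) = (⅕ + 3*K/5)/(2*(36 + K)) (r(K) = ((K + (⅕ - 2*K/5))/(K + 36))/2 = ((⅕ + 3*K/5)/(36 + K))/2 = (⅕ + 3*K/5)/(2*(36 + K)))
1/(r(s(-12)) + 14381) = 1/((1 + 3*(2*(-12)*(7 - 12)))/(10*(36 + 2*(-12)*(7 - 12))) + 14381) = 1/((1 + 3*(2*(-12)*(-5)))/(10*(36 + 2*(-12)*(-5))) + 14381) = 1/((1 + 3*120)/(10*(36 + 120)) + 14381) = 1/((⅒)*(1 + 360)/156 + 14381) = 1/((⅒)*(1/156)*361 + 14381) = 1/(361/1560 + 14381) = 1/(22434721/1560) = 1560/22434721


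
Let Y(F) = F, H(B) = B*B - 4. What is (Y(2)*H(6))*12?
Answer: 768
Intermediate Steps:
H(B) = -4 + B² (H(B) = B² - 4 = -4 + B²)
(Y(2)*H(6))*12 = (2*(-4 + 6²))*12 = (2*(-4 + 36))*12 = (2*32)*12 = 64*12 = 768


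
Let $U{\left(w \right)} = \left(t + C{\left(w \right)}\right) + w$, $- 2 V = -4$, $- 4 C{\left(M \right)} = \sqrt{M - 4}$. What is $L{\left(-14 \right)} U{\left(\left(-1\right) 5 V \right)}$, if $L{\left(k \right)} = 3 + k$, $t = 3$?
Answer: $77 + \frac{11 i \sqrt{14}}{4} \approx 77.0 + 10.29 i$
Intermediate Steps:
$C{\left(M \right)} = - \frac{\sqrt{-4 + M}}{4}$ ($C{\left(M \right)} = - \frac{\sqrt{M - 4}}{4} = - \frac{\sqrt{-4 + M}}{4}$)
$V = 2$ ($V = \left(- \frac{1}{2}\right) \left(-4\right) = 2$)
$U{\left(w \right)} = 3 + w - \frac{\sqrt{-4 + w}}{4}$ ($U{\left(w \right)} = \left(3 - \frac{\sqrt{-4 + w}}{4}\right) + w = 3 + w - \frac{\sqrt{-4 + w}}{4}$)
$L{\left(-14 \right)} U{\left(\left(-1\right) 5 V \right)} = \left(3 - 14\right) \left(3 + \left(-1\right) 5 \cdot 2 - \frac{\sqrt{-4 + \left(-1\right) 5 \cdot 2}}{4}\right) = - 11 \left(3 - 10 - \frac{\sqrt{-4 - 10}}{4}\right) = - 11 \left(3 - 10 - \frac{\sqrt{-14}}{4}\right) = - 11 \left(3 - 10 - \frac{i \sqrt{14}}{4}\right) = - 11 \left(-7 - \frac{i \sqrt{14}}{4}\right) = 77 + \frac{11 i \sqrt{14}}{4}$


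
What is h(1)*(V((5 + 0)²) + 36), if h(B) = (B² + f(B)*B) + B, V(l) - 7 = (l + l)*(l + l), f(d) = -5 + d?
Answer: -5086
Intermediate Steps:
V(l) = 7 + 4*l² (V(l) = 7 + (l + l)*(l + l) = 7 + (2*l)*(2*l) = 7 + 4*l²)
h(B) = B + B² + B*(-5 + B) (h(B) = (B² + (-5 + B)*B) + B = (B² + B*(-5 + B)) + B = B + B² + B*(-5 + B))
h(1)*(V((5 + 0)²) + 36) = (2*1*(-2 + 1))*((7 + 4*((5 + 0)²)²) + 36) = (2*1*(-1))*((7 + 4*(5²)²) + 36) = -2*((7 + 4*25²) + 36) = -2*((7 + 4*625) + 36) = -2*((7 + 2500) + 36) = -2*(2507 + 36) = -2*2543 = -5086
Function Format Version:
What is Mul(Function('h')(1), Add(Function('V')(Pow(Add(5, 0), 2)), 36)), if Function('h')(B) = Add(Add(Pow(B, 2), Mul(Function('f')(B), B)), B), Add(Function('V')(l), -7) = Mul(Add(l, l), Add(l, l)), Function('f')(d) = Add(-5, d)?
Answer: -5086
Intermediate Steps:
Function('V')(l) = Add(7, Mul(4, Pow(l, 2))) (Function('V')(l) = Add(7, Mul(Add(l, l), Add(l, l))) = Add(7, Mul(Mul(2, l), Mul(2, l))) = Add(7, Mul(4, Pow(l, 2))))
Function('h')(B) = Add(B, Pow(B, 2), Mul(B, Add(-5, B))) (Function('h')(B) = Add(Add(Pow(B, 2), Mul(Add(-5, B), B)), B) = Add(Add(Pow(B, 2), Mul(B, Add(-5, B))), B) = Add(B, Pow(B, 2), Mul(B, Add(-5, B))))
Mul(Function('h')(1), Add(Function('V')(Pow(Add(5, 0), 2)), 36)) = Mul(Mul(2, 1, Add(-2, 1)), Add(Add(7, Mul(4, Pow(Pow(Add(5, 0), 2), 2))), 36)) = Mul(Mul(2, 1, -1), Add(Add(7, Mul(4, Pow(Pow(5, 2), 2))), 36)) = Mul(-2, Add(Add(7, Mul(4, Pow(25, 2))), 36)) = Mul(-2, Add(Add(7, Mul(4, 625)), 36)) = Mul(-2, Add(Add(7, 2500), 36)) = Mul(-2, Add(2507, 36)) = Mul(-2, 2543) = -5086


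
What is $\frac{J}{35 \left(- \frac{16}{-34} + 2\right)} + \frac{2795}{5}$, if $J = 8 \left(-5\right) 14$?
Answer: $\frac{11603}{21} \approx 552.52$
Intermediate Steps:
$J = -560$ ($J = \left(-40\right) 14 = -560$)
$\frac{J}{35 \left(- \frac{16}{-34} + 2\right)} + \frac{2795}{5} = - \frac{560}{35 \left(- \frac{16}{-34} + 2\right)} + \frac{2795}{5} = - \frac{560}{35 \left(\left(-16\right) \left(- \frac{1}{34}\right) + 2\right)} + 2795 \cdot \frac{1}{5} = - \frac{560}{35 \left(\frac{8}{17} + 2\right)} + 559 = - \frac{560}{35 \cdot \frac{42}{17}} + 559 = - \frac{560}{\frac{1470}{17}} + 559 = \left(-560\right) \frac{17}{1470} + 559 = - \frac{136}{21} + 559 = \frac{11603}{21}$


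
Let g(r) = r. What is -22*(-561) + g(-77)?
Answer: 12265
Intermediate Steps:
-22*(-561) + g(-77) = -22*(-561) - 77 = 12342 - 77 = 12265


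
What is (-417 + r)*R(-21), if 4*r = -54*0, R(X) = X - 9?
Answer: 12510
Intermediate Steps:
R(X) = -9 + X
r = 0 (r = (-54*0)/4 = (1/4)*0 = 0)
(-417 + r)*R(-21) = (-417 + 0)*(-9 - 21) = -417*(-30) = 12510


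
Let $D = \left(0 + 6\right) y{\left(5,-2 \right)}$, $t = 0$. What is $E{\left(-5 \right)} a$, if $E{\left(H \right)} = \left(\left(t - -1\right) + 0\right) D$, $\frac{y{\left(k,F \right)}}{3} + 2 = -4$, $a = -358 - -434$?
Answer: $-8208$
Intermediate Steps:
$a = 76$ ($a = -358 + 434 = 76$)
$y{\left(k,F \right)} = -18$ ($y{\left(k,F \right)} = -6 + 3 \left(-4\right) = -6 - 12 = -18$)
$D = -108$ ($D = \left(0 + 6\right) \left(-18\right) = 6 \left(-18\right) = -108$)
$E{\left(H \right)} = -108$ ($E{\left(H \right)} = \left(\left(0 - -1\right) + 0\right) \left(-108\right) = \left(\left(0 + 1\right) + 0\right) \left(-108\right) = \left(1 + 0\right) \left(-108\right) = 1 \left(-108\right) = -108$)
$E{\left(-5 \right)} a = \left(-108\right) 76 = -8208$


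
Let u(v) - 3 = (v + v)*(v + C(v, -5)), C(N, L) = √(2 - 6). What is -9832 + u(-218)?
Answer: 85219 - 872*I ≈ 85219.0 - 872.0*I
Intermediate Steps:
C(N, L) = 2*I (C(N, L) = √(-4) = 2*I)
u(v) = 3 + 2*v*(v + 2*I) (u(v) = 3 + (v + v)*(v + 2*I) = 3 + (2*v)*(v + 2*I) = 3 + 2*v*(v + 2*I))
-9832 + u(-218) = -9832 + (3 + 2*(-218)² + 4*I*(-218)) = -9832 + (3 + 2*47524 - 872*I) = -9832 + (3 + 95048 - 872*I) = -9832 + (95051 - 872*I) = 85219 - 872*I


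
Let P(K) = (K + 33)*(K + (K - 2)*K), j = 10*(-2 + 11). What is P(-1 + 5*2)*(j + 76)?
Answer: 501984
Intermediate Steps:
j = 90 (j = 10*9 = 90)
P(K) = (33 + K)*(K + K*(-2 + K)) (P(K) = (33 + K)*(K + (-2 + K)*K) = (33 + K)*(K + K*(-2 + K)))
P(-1 + 5*2)*(j + 76) = ((-1 + 5*2)*(-33 + (-1 + 5*2)² + 32*(-1 + 5*2)))*(90 + 76) = ((-1 + 10)*(-33 + (-1 + 10)² + 32*(-1 + 10)))*166 = (9*(-33 + 9² + 32*9))*166 = (9*(-33 + 81 + 288))*166 = (9*336)*166 = 3024*166 = 501984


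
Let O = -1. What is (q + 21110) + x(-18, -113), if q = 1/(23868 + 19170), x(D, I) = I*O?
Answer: 913395475/43038 ≈ 21223.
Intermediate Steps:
x(D, I) = -I (x(D, I) = I*(-1) = -I)
q = 1/43038 ≈ 2.3235e-5
(q + 21110) + x(-18, -113) = (1/43038 + 21110) - 1*(-113) = 908532181/43038 + 113 = 913395475/43038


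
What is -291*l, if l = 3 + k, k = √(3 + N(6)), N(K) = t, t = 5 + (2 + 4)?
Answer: -873 - 291*√14 ≈ -1961.8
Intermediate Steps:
t = 11 (t = 5 + 6 = 11)
N(K) = 11
k = √14 (k = √(3 + 11) = √14 ≈ 3.7417)
l = 3 + √14 ≈ 6.7417
-291*l = -291*(3 + √14) = -873 - 291*√14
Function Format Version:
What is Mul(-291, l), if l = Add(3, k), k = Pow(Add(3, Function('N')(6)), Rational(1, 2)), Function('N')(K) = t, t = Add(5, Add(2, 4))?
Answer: Add(-873, Mul(-291, Pow(14, Rational(1, 2)))) ≈ -1961.8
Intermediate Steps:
t = 11 (t = Add(5, 6) = 11)
Function('N')(K) = 11
k = Pow(14, Rational(1, 2)) (k = Pow(Add(3, 11), Rational(1, 2)) = Pow(14, Rational(1, 2)) ≈ 3.7417)
l = Add(3, Pow(14, Rational(1, 2))) ≈ 6.7417
Mul(-291, l) = Mul(-291, Add(3, Pow(14, Rational(1, 2)))) = Add(-873, Mul(-291, Pow(14, Rational(1, 2))))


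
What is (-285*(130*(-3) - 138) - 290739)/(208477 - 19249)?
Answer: -46753/63076 ≈ -0.74122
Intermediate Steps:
(-285*(130*(-3) - 138) - 290739)/(208477 - 19249) = (-285*(-390 - 138) - 290739)/189228 = (-285*(-528) - 290739)*(1/189228) = (150480 - 290739)*(1/189228) = -140259*1/189228 = -46753/63076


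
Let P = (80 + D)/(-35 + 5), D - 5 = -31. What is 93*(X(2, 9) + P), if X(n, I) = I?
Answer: 3348/5 ≈ 669.60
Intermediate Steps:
D = -26 (D = 5 - 31 = -26)
P = -9/5 (P = (80 - 26)/(-35 + 5) = 54/(-30) = 54*(-1/30) = -9/5 ≈ -1.8000)
93*(X(2, 9) + P) = 93*(9 - 9/5) = 93*(36/5) = 3348/5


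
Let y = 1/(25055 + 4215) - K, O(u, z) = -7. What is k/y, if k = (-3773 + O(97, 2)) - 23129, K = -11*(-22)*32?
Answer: 787626430/226666879 ≈ 3.4748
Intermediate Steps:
K = 7744 (K = 242*32 = 7744)
y = -226666879/29270 (y = 1/(25055 + 4215) - 1*7744 = 1/29270 - 7744 = -226666879/29270 ≈ -7744.0)
k = -26909 (k = (-3773 - 7) - 23129 = -3780 - 23129 = -26909)
k/y = -26909/(-226666879/29270) = -26909*(-29270/226666879) = 787626430/226666879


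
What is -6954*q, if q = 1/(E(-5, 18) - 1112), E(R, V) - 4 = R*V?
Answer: 3477/599 ≈ 5.8047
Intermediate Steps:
E(R, V) = 4 + R*V
q = -1/1198 (q = 1/((4 - 5*18) - 1112) = 1/((4 - 90) - 1112) = 1/(-86 - 1112) = 1/(-1198) = -1/1198 ≈ -0.00083472)
-6954*q = -6954*(-1/1198) = 3477/599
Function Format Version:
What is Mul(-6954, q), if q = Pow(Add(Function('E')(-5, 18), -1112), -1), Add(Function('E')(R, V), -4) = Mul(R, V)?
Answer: Rational(3477, 599) ≈ 5.8047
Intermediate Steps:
Function('E')(R, V) = Add(4, Mul(R, V))
q = Rational(-1, 1198) (q = Pow(Add(Add(4, Mul(-5, 18)), -1112), -1) = Pow(Add(Add(4, -90), -1112), -1) = Pow(Add(-86, -1112), -1) = Pow(-1198, -1) = Rational(-1, 1198) ≈ -0.00083472)
Mul(-6954, q) = Mul(-6954, Rational(-1, 1198)) = Rational(3477, 599)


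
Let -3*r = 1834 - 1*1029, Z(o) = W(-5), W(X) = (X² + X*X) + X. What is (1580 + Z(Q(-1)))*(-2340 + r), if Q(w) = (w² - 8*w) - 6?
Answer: -12715625/3 ≈ -4.2385e+6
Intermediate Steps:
Q(w) = -6 + w² - 8*w
W(X) = X + 2*X² (W(X) = (X² + X²) + X = 2*X² + X = X + 2*X²)
Z(o) = 45 (Z(o) = -5*(1 + 2*(-5)) = -5*(1 - 10) = -5*(-9) = 45)
r = -805/3 (r = -(1834 - 1*1029)/3 = -(1834 - 1029)/3 = -⅓*805 = -805/3 ≈ -268.33)
(1580 + Z(Q(-1)))*(-2340 + r) = (1580 + 45)*(-2340 - 805/3) = 1625*(-7825/3) = -12715625/3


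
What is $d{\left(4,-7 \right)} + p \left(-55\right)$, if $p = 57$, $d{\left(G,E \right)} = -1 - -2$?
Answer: $-3134$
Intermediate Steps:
$d{\left(G,E \right)} = 1$ ($d{\left(G,E \right)} = -1 + 2 = 1$)
$d{\left(4,-7 \right)} + p \left(-55\right) = 1 + 57 \left(-55\right) = 1 - 3135 = -3134$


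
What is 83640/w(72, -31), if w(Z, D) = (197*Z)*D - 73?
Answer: -83640/439777 ≈ -0.19019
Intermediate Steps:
w(Z, D) = -73 + 197*D*Z (w(Z, D) = 197*D*Z - 73 = -73 + 197*D*Z)
83640/w(72, -31) = 83640/(-73 + 197*(-31)*72) = 83640/(-73 - 439704) = 83640/(-439777) = 83640*(-1/439777) = -83640/439777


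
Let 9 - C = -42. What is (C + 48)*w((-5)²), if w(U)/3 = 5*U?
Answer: 37125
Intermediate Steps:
C = 51 (C = 9 - 1*(-42) = 9 + 42 = 51)
w(U) = 15*U (w(U) = 3*(5*U) = 15*U)
(C + 48)*w((-5)²) = (51 + 48)*(15*(-5)²) = 99*(15*25) = 99*375 = 37125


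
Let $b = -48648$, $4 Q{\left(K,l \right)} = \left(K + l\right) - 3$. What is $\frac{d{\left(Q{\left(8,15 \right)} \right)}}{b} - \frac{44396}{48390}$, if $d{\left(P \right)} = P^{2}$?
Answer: $- \frac{360164393}{392346120} \approx -0.91798$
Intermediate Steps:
$Q{\left(K,l \right)} = - \frac{3}{4} + \frac{K}{4} + \frac{l}{4}$ ($Q{\left(K,l \right)} = \frac{\left(K + l\right) - 3}{4} = \frac{-3 + K + l}{4} = - \frac{3}{4} + \frac{K}{4} + \frac{l}{4}$)
$\frac{d{\left(Q{\left(8,15 \right)} \right)}}{b} - \frac{44396}{48390} = \frac{\left(- \frac{3}{4} + \frac{1}{4} \cdot 8 + \frac{1}{4} \cdot 15\right)^{2}}{-48648} - \frac{44396}{48390} = \left(- \frac{3}{4} + 2 + \frac{15}{4}\right)^{2} \left(- \frac{1}{48648}\right) - \frac{22198}{24195} = 5^{2} \left(- \frac{1}{48648}\right) - \frac{22198}{24195} = 25 \left(- \frac{1}{48648}\right) - \frac{22198}{24195} = - \frac{25}{48648} - \frac{22198}{24195} = - \frac{360164393}{392346120}$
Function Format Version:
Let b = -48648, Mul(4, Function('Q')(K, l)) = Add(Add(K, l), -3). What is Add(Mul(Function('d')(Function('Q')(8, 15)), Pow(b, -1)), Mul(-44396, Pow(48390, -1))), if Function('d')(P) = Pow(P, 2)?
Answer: Rational(-360164393, 392346120) ≈ -0.91798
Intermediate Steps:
Function('Q')(K, l) = Add(Rational(-3, 4), Mul(Rational(1, 4), K), Mul(Rational(1, 4), l)) (Function('Q')(K, l) = Mul(Rational(1, 4), Add(Add(K, l), -3)) = Mul(Rational(1, 4), Add(-3, K, l)) = Add(Rational(-3, 4), Mul(Rational(1, 4), K), Mul(Rational(1, 4), l)))
Add(Mul(Function('d')(Function('Q')(8, 15)), Pow(b, -1)), Mul(-44396, Pow(48390, -1))) = Add(Mul(Pow(Add(Rational(-3, 4), Mul(Rational(1, 4), 8), Mul(Rational(1, 4), 15)), 2), Pow(-48648, -1)), Mul(-44396, Pow(48390, -1))) = Add(Mul(Pow(Add(Rational(-3, 4), 2, Rational(15, 4)), 2), Rational(-1, 48648)), Mul(-44396, Rational(1, 48390))) = Add(Mul(Pow(5, 2), Rational(-1, 48648)), Rational(-22198, 24195)) = Add(Mul(25, Rational(-1, 48648)), Rational(-22198, 24195)) = Add(Rational(-25, 48648), Rational(-22198, 24195)) = Rational(-360164393, 392346120)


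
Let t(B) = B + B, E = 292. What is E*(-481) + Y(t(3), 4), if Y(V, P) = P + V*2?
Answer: -140436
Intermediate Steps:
t(B) = 2*B
Y(V, P) = P + 2*V
E*(-481) + Y(t(3), 4) = 292*(-481) + (4 + 2*(2*3)) = -140452 + (4 + 2*6) = -140452 + (4 + 12) = -140452 + 16 = -140436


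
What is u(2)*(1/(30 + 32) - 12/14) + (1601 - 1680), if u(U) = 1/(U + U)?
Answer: -137509/1736 ≈ -79.210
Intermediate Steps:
u(U) = 1/(2*U)
u(2)*(1/(30 + 32) - 12/14) + (1601 - 1680) = ((1/2)/2)*(1/(30 + 32) - 12/14) + (1601 - 1680) = ((1/2)*(1/2))*(1/62 - 12*1/14) - 79 = (1/62 - 6/7)/4 - 79 = (1/4)*(-365/434) - 79 = -365/1736 - 79 = -137509/1736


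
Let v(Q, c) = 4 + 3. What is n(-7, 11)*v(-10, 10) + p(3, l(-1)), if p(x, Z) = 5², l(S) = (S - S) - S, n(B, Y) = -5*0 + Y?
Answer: 102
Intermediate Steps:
n(B, Y) = Y (n(B, Y) = 0 + Y = Y)
v(Q, c) = 7
l(S) = -S (l(S) = 0 - S = -S)
p(x, Z) = 25
n(-7, 11)*v(-10, 10) + p(3, l(-1)) = 11*7 + 25 = 77 + 25 = 102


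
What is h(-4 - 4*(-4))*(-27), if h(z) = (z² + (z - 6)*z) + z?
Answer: -6156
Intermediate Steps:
h(z) = z + z² + z*(-6 + z) (h(z) = (z² + (-6 + z)*z) + z = (z² + z*(-6 + z)) + z = z + z² + z*(-6 + z))
h(-4 - 4*(-4))*(-27) = ((-4 - 4*(-4))*(-5 + 2*(-4 - 4*(-4))))*(-27) = ((-4 - 1*(-16))*(-5 + 2*(-4 - 1*(-16))))*(-27) = ((-4 + 16)*(-5 + 2*(-4 + 16)))*(-27) = (12*(-5 + 2*12))*(-27) = (12*(-5 + 24))*(-27) = (12*19)*(-27) = 228*(-27) = -6156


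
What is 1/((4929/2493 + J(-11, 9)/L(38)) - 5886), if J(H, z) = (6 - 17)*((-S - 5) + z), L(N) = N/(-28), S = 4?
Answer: -831/4889623 ≈ -0.00016995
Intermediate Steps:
L(N) = -N/28 (L(N) = N*(-1/28) = -N/28)
J(H, z) = 99 - 11*z (J(H, z) = (6 - 17)*((-1*4 - 5) + z) = -11*((-4 - 5) + z) = -11*(-9 + z) = 99 - 11*z)
1/((4929/2493 + J(-11, 9)/L(38)) - 5886) = 1/((4929/2493 + (99 - 11*9)/((-1/28*38))) - 5886) = 1/((4929*(1/2493) + (99 - 99)/(-19/14)) - 5886) = 1/((1643/831 + 0*(-14/19)) - 5886) = 1/((1643/831 + 0) - 5886) = 1/(1643/831 - 5886) = 1/(-4889623/831) = -831/4889623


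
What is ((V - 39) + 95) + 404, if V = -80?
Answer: 380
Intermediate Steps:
((V - 39) + 95) + 404 = ((-80 - 39) + 95) + 404 = (-119 + 95) + 404 = -24 + 404 = 380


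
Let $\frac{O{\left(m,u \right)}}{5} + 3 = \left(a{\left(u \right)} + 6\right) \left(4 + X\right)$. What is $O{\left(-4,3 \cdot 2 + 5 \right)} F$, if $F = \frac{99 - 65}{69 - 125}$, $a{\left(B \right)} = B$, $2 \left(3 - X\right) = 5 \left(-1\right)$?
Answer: $- \frac{26945}{56} \approx -481.16$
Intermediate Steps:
$X = \frac{11}{2}$ ($X = 3 - \frac{5 \left(-1\right)}{2} = 3 - - \frac{5}{2} = 3 + \frac{5}{2} = \frac{11}{2} \approx 5.5$)
$O{\left(m,u \right)} = 270 + \frac{95 u}{2}$ ($O{\left(m,u \right)} = -15 + 5 \left(u + 6\right) \left(4 + \frac{11}{2}\right) = -15 + 5 \left(6 + u\right) \frac{19}{2} = -15 + 5 \left(57 + \frac{19 u}{2}\right) = -15 + \left(285 + \frac{95 u}{2}\right) = 270 + \frac{95 u}{2}$)
$F = - \frac{17}{28}$ ($F = \frac{34}{-56} = 34 \left(- \frac{1}{56}\right) = - \frac{17}{28} \approx -0.60714$)
$O{\left(-4,3 \cdot 2 + 5 \right)} F = \left(270 + \frac{95 \left(3 \cdot 2 + 5\right)}{2}\right) \left(- \frac{17}{28}\right) = \left(270 + \frac{95 \left(6 + 5\right)}{2}\right) \left(- \frac{17}{28}\right) = \left(270 + \frac{95}{2} \cdot 11\right) \left(- \frac{17}{28}\right) = \left(270 + \frac{1045}{2}\right) \left(- \frac{17}{28}\right) = \frac{1585}{2} \left(- \frac{17}{28}\right) = - \frac{26945}{56}$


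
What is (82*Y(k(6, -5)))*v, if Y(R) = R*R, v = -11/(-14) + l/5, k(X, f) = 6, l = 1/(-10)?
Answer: 395568/175 ≈ 2260.4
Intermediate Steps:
l = -⅒ ≈ -0.10000
v = 134/175 (v = -11/(-14) - ⅒/5 = -11*(-1/14) - ⅒*⅕ = 11/14 - 1/50 = 134/175 ≈ 0.76571)
Y(R) = R²
(82*Y(k(6, -5)))*v = (82*6²)*(134/175) = (82*36)*(134/175) = 2952*(134/175) = 395568/175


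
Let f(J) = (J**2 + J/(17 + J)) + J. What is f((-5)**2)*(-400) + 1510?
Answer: -5433290/21 ≈ -2.5873e+5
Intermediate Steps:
f(J) = J + J**2 + J/(17 + J) (f(J) = (J**2 + J/(17 + J)) + J = J + J**2 + J/(17 + J))
f((-5)**2)*(-400) + 1510 = ((-5)**2*(18 + ((-5)**2)**2 + 18*(-5)**2)/(17 + (-5)**2))*(-400) + 1510 = (25*(18 + 25**2 + 18*25)/(17 + 25))*(-400) + 1510 = (25*(18 + 625 + 450)/42)*(-400) + 1510 = (25*(1/42)*1093)*(-400) + 1510 = (27325/42)*(-400) + 1510 = -5465000/21 + 1510 = -5433290/21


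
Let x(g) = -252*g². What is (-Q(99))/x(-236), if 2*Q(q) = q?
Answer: 11/3118976 ≈ 3.5268e-6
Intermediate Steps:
Q(q) = q/2
(-Q(99))/x(-236) = (-99/2)/((-252*(-236)²)) = (-1*99/2)/((-252*55696)) = -99/2/(-14035392) = -99/2*(-1/14035392) = 11/3118976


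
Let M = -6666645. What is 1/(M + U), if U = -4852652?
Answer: -1/11519297 ≈ -8.6811e-8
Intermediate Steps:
1/(M + U) = 1/(-6666645 - 4852652) = 1/(-11519297) = -1/11519297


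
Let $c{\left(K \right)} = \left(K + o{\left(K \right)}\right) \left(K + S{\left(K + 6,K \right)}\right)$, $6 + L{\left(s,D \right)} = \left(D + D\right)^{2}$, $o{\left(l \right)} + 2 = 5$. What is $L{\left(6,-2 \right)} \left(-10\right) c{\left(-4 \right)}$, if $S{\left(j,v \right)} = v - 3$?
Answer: $-1100$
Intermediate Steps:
$o{\left(l \right)} = 3$ ($o{\left(l \right)} = -2 + 5 = 3$)
$S{\left(j,v \right)} = -3 + v$ ($S{\left(j,v \right)} = v - 3 = -3 + v$)
$L{\left(s,D \right)} = -6 + 4 D^{2}$ ($L{\left(s,D \right)} = -6 + \left(D + D\right)^{2} = -6 + \left(2 D\right)^{2} = -6 + 4 D^{2}$)
$c{\left(K \right)} = \left(-3 + 2 K\right) \left(3 + K\right)$ ($c{\left(K \right)} = \left(K + 3\right) \left(K + \left(-3 + K\right)\right) = \left(3 + K\right) \left(-3 + 2 K\right) = \left(-3 + 2 K\right) \left(3 + K\right)$)
$L{\left(6,-2 \right)} \left(-10\right) c{\left(-4 \right)} = \left(-6 + 4 \left(-2\right)^{2}\right) \left(-10\right) \left(-9 + 2 \left(-4\right)^{2} + 3 \left(-4\right)\right) = \left(-6 + 4 \cdot 4\right) \left(-10\right) \left(-9 + 2 \cdot 16 - 12\right) = \left(-6 + 16\right) \left(-10\right) \left(-9 + 32 - 12\right) = 10 \left(-10\right) 11 = \left(-100\right) 11 = -1100$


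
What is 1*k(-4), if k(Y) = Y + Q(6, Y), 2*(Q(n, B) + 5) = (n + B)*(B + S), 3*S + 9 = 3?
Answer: -15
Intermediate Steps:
S = -2 (S = -3 + (1/3)*3 = -3 + 1 = -2)
Q(n, B) = -5 + (-2 + B)*(B + n)/2 (Q(n, B) = -5 + ((n + B)*(B - 2))/2 = -5 + ((B + n)*(-2 + B))/2 = -5 + ((-2 + B)*(B + n))/2 = -5 + (-2 + B)*(B + n)/2)
k(Y) = -11 + Y**2/2 + 3*Y (k(Y) = Y + (-5 + Y**2/2 - Y - 1*6 + (1/2)*Y*6) = Y + (-5 + Y**2/2 - Y - 6 + 3*Y) = Y + (-11 + Y**2/2 + 2*Y) = -11 + Y**2/2 + 3*Y)
1*k(-4) = 1*(-11 + (1/2)*(-4)**2 + 3*(-4)) = 1*(-11 + (1/2)*16 - 12) = 1*(-11 + 8 - 12) = 1*(-15) = -15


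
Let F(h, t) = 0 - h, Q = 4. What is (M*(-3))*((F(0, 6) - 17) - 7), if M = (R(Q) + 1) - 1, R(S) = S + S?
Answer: 576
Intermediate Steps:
R(S) = 2*S
F(h, t) = -h
M = 8 (M = (2*4 + 1) - 1 = (8 + 1) - 1 = 9 - 1 = 8)
(M*(-3))*((F(0, 6) - 17) - 7) = (8*(-3))*((-1*0 - 17) - 7) = -24*((0 - 17) - 7) = -24*(-17 - 7) = -24*(-24) = 576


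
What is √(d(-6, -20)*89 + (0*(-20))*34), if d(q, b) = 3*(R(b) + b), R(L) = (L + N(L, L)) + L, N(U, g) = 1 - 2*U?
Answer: I*√5073 ≈ 71.225*I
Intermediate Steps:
R(L) = 1 (R(L) = (L + (1 - 2*L)) + L = (1 - L) + L = 1)
d(q, b) = 3 + 3*b (d(q, b) = 3*(1 + b) = 3 + 3*b)
√(d(-6, -20)*89 + (0*(-20))*34) = √((3 + 3*(-20))*89 + (0*(-20))*34) = √((3 - 60)*89 + 0*34) = √(-57*89 + 0) = √(-5073 + 0) = √(-5073) = I*√5073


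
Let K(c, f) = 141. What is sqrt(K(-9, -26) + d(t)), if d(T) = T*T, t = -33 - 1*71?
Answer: sqrt(10957) ≈ 104.68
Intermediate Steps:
t = -104 (t = -33 - 71 = -104)
d(T) = T**2
sqrt(K(-9, -26) + d(t)) = sqrt(141 + (-104)**2) = sqrt(141 + 10816) = sqrt(10957)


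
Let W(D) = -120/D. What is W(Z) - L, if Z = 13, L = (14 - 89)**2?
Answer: -73245/13 ≈ -5634.2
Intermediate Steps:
L = 5625 (L = (-75)**2 = 5625)
W(Z) - L = -120/13 - 1*5625 = -120*1/13 - 5625 = -120/13 - 5625 = -73245/13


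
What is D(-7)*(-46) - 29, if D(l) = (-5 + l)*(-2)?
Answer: -1133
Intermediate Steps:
D(l) = 10 - 2*l
D(-7)*(-46) - 29 = (10 - 2*(-7))*(-46) - 29 = (10 + 14)*(-46) - 29 = 24*(-46) - 29 = -1104 - 29 = -1133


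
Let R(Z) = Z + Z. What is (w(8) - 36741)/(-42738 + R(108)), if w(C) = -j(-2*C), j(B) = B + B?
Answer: 36709/42522 ≈ 0.86329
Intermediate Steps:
j(B) = 2*B
R(Z) = 2*Z
w(C) = 4*C (w(C) = -2*(-2*C) = -(-4)*C = 4*C)
(w(8) - 36741)/(-42738 + R(108)) = (4*8 - 36741)/(-42738 + 2*108) = (32 - 36741)/(-42738 + 216) = -36709/(-42522) = -36709*(-1/42522) = 36709/42522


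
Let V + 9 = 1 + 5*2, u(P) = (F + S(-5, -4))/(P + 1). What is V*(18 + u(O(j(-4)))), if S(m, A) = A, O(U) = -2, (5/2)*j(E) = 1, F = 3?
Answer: 38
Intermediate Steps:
j(E) = ⅖ (j(E) = (⅖)*1 = ⅖)
u(P) = -1/(1 + P) (u(P) = (3 - 4)/(P + 1) = -1/(1 + P))
V = 2 (V = -9 + (1 + 5*2) = -9 + (1 + 10) = -9 + 11 = 2)
V*(18 + u(O(j(-4)))) = 2*(18 - 1/(1 - 2)) = 2*(18 - 1/(-1)) = 2*(18 - 1*(-1)) = 2*(18 + 1) = 2*19 = 38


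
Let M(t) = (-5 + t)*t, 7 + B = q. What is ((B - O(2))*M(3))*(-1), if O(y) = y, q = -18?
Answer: -162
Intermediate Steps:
B = -25 (B = -7 - 18 = -25)
M(t) = t*(-5 + t)
((B - O(2))*M(3))*(-1) = ((-25 - 1*2)*(3*(-5 + 3)))*(-1) = ((-25 - 2)*(3*(-2)))*(-1) = -27*(-6)*(-1) = 162*(-1) = -162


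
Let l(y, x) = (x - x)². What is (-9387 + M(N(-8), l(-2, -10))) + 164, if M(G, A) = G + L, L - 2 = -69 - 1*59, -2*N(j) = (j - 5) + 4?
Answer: -18689/2 ≈ -9344.5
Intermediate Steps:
N(j) = ½ - j/2 (N(j) = -((j - 5) + 4)/2 = -((-5 + j) + 4)/2 = -(-1 + j)/2 = ½ - j/2)
L = -126 (L = 2 + (-69 - 1*59) = 2 + (-69 - 59) = 2 - 128 = -126)
l(y, x) = 0 (l(y, x) = 0² = 0)
M(G, A) = -126 + G (M(G, A) = G - 126 = -126 + G)
(-9387 + M(N(-8), l(-2, -10))) + 164 = (-9387 + (-126 + (½ - ½*(-8)))) + 164 = (-9387 + (-126 + (½ + 4))) + 164 = (-9387 + (-126 + 9/2)) + 164 = (-9387 - 243/2) + 164 = -19017/2 + 164 = -18689/2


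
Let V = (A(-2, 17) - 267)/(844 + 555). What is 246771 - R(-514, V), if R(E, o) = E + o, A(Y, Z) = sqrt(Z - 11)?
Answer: 345951982/1399 - sqrt(6)/1399 ≈ 2.4729e+5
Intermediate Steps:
A(Y, Z) = sqrt(-11 + Z)
V = -267/1399 + sqrt(6)/1399 (V = (sqrt(-11 + 17) - 267)/(844 + 555) = (sqrt(6) - 267)/1399 = (-267 + sqrt(6))*(1/1399) = -267/1399 + sqrt(6)/1399 ≈ -0.18910)
246771 - R(-514, V) = 246771 - (-514 + (-267/1399 + sqrt(6)/1399)) = 246771 - (-719353/1399 + sqrt(6)/1399) = 246771 + (719353/1399 - sqrt(6)/1399) = 345951982/1399 - sqrt(6)/1399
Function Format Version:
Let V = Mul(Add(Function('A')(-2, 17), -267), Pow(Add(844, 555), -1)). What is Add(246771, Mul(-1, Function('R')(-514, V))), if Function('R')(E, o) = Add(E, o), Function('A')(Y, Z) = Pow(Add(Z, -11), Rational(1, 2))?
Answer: Add(Rational(345951982, 1399), Mul(Rational(-1, 1399), Pow(6, Rational(1, 2)))) ≈ 2.4729e+5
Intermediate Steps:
Function('A')(Y, Z) = Pow(Add(-11, Z), Rational(1, 2))
V = Add(Rational(-267, 1399), Mul(Rational(1, 1399), Pow(6, Rational(1, 2)))) (V = Mul(Add(Pow(Add(-11, 17), Rational(1, 2)), -267), Pow(Add(844, 555), -1)) = Mul(Add(Pow(6, Rational(1, 2)), -267), Pow(1399, -1)) = Mul(Add(-267, Pow(6, Rational(1, 2))), Rational(1, 1399)) = Add(Rational(-267, 1399), Mul(Rational(1, 1399), Pow(6, Rational(1, 2)))) ≈ -0.18910)
Add(246771, Mul(-1, Function('R')(-514, V))) = Add(246771, Mul(-1, Add(-514, Add(Rational(-267, 1399), Mul(Rational(1, 1399), Pow(6, Rational(1, 2))))))) = Add(246771, Mul(-1, Add(Rational(-719353, 1399), Mul(Rational(1, 1399), Pow(6, Rational(1, 2)))))) = Add(246771, Add(Rational(719353, 1399), Mul(Rational(-1, 1399), Pow(6, Rational(1, 2))))) = Add(Rational(345951982, 1399), Mul(Rational(-1, 1399), Pow(6, Rational(1, 2))))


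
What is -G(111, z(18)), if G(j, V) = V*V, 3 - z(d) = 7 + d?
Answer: -484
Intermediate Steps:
z(d) = -4 - d (z(d) = 3 - (7 + d) = 3 + (-7 - d) = -4 - d)
G(j, V) = V²
-G(111, z(18)) = -(-4 - 1*18)² = -(-4 - 18)² = -1*(-22)² = -1*484 = -484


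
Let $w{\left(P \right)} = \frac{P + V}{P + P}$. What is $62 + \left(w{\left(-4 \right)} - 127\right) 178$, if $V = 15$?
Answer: $- \frac{91155}{4} \approx -22789.0$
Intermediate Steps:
$w{\left(P \right)} = \frac{15 + P}{2 P}$ ($w{\left(P \right)} = \frac{P + 15}{P + P} = \frac{15 + P}{2 P}$)
$62 + \left(w{\left(-4 \right)} - 127\right) 178 = 62 + \left(\frac{15 - 4}{2 \left(-4\right)} - 127\right) 178 = 62 + \left(\frac{1}{2} \left(- \frac{1}{4}\right) 11 - 127\right) 178 = 62 + \left(- \frac{11}{8} - 127\right) 178 = 62 - \frac{91403}{4} = - \frac{91155}{4}$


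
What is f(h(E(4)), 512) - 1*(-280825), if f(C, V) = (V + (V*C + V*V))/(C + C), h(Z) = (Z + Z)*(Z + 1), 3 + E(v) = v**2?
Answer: 25611203/91 ≈ 2.8144e+5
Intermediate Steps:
E(v) = -3 + v**2
h(Z) = 2*Z*(1 + Z) (h(Z) = (2*Z)*(1 + Z) = 2*Z*(1 + Z))
f(C, V) = (V + V**2 + C*V)/(2*C) (f(C, V) = (V + (C*V + V**2))/((2*C)) = (V + (V**2 + C*V))*(1/(2*C)) = (V + V**2 + C*V)*(1/(2*C)) = (V + V**2 + C*V)/(2*C))
f(h(E(4)), 512) - 1*(-280825) = (1/2)*512*(1 + 2*(-3 + 4**2)*(1 + (-3 + 4**2)) + 512)/(2*(-3 + 4**2)*(1 + (-3 + 4**2))) - 1*(-280825) = (1/2)*512*(1 + 2*(-3 + 16)*(1 + (-3 + 16)) + 512)/(2*(-3 + 16)*(1 + (-3 + 16))) + 280825 = (1/2)*512*(1 + 2*13*(1 + 13) + 512)/(2*13*(1 + 13)) + 280825 = (1/2)*512*(1 + 2*13*14 + 512)/(2*13*14) + 280825 = (1/2)*512*(1 + 364 + 512)/364 + 280825 = (1/2)*512*(1/364)*877 + 280825 = 56128/91 + 280825 = 25611203/91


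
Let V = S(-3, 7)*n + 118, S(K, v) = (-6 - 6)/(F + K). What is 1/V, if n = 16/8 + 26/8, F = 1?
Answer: 2/299 ≈ 0.0066890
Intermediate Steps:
n = 21/4 (n = 16*(⅛) + 26*(⅛) = 2 + 13/4 = 21/4 ≈ 5.2500)
S(K, v) = -12/(1 + K) (S(K, v) = (-6 - 6)/(1 + K) = -12/(1 + K))
V = 299/2 (V = -12/(1 - 3)*(21/4) + 118 = -12/(-2)*(21/4) + 118 = -12*(-½)*(21/4) + 118 = 6*(21/4) + 118 = 63/2 + 118 = 299/2 ≈ 149.50)
1/V = 1/(299/2) = 2/299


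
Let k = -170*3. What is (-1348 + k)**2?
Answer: 3452164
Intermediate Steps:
k = -510
(-1348 + k)**2 = (-1348 - 510)**2 = (-1858)**2 = 3452164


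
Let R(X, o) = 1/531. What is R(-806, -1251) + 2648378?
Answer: 1406288719/531 ≈ 2.6484e+6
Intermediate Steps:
R(X, o) = 1/531
R(-806, -1251) + 2648378 = 1/531 + 2648378 = 1406288719/531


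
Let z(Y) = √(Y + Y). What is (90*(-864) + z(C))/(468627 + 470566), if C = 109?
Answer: -77760/939193 + √218/939193 ≈ -0.082779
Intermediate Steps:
z(Y) = √2*√Y (z(Y) = √(2*Y) = √2*√Y)
(90*(-864) + z(C))/(468627 + 470566) = (90*(-864) + √2*√109)/(468627 + 470566) = (-77760 + √218)/939193 = (-77760 + √218)*(1/939193) = -77760/939193 + √218/939193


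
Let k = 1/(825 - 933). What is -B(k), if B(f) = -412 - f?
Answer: 44495/108 ≈ 411.99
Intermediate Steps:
k = -1/108 (k = 1/(-108) = -1/108 ≈ -0.0092593)
-B(k) = -(-412 - 1*(-1/108)) = -(-412 + 1/108) = -1*(-44495/108) = 44495/108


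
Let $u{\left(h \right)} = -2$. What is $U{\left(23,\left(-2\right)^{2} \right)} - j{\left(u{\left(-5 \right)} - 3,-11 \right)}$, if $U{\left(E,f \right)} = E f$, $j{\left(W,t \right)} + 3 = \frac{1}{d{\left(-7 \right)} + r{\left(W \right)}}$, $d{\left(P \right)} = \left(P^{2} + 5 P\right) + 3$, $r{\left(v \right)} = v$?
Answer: $\frac{1139}{12} \approx 94.917$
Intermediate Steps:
$d{\left(P \right)} = 3 + P^{2} + 5 P$
$j{\left(W,t \right)} = -3 + \frac{1}{17 + W}$ ($j{\left(W,t \right)} = -3 + \frac{1}{\left(3 + \left(-7\right)^{2} + 5 \left(-7\right)\right) + W} = -3 + \frac{1}{\left(3 + 49 - 35\right) + W} = -3 + \frac{1}{17 + W}$)
$U{\left(23,\left(-2\right)^{2} \right)} - j{\left(u{\left(-5 \right)} - 3,-11 \right)} = 23 \left(-2\right)^{2} - \frac{-50 - 3 \left(-2 - 3\right)}{17 - 5} = 23 \cdot 4 - \frac{-50 - 3 \left(-2 - 3\right)}{17 - 5} = 92 - \frac{-50 - -15}{17 - 5} = 92 - \frac{-50 + 15}{12} = 92 - \frac{1}{12} \left(-35\right) = 92 - - \frac{35}{12} = 92 + \frac{35}{12} = \frac{1139}{12}$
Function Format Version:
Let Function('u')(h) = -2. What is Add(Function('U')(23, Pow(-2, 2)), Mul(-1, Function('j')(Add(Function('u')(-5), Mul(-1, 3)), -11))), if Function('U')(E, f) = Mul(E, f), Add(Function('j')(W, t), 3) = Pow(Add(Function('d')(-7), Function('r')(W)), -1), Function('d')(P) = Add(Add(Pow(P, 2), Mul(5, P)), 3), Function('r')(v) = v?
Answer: Rational(1139, 12) ≈ 94.917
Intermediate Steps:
Function('d')(P) = Add(3, Pow(P, 2), Mul(5, P))
Function('j')(W, t) = Add(-3, Pow(Add(17, W), -1)) (Function('j')(W, t) = Add(-3, Pow(Add(Add(3, Pow(-7, 2), Mul(5, -7)), W), -1)) = Add(-3, Pow(Add(Add(3, 49, -35), W), -1)) = Add(-3, Pow(Add(17, W), -1)))
Add(Function('U')(23, Pow(-2, 2)), Mul(-1, Function('j')(Add(Function('u')(-5), Mul(-1, 3)), -11))) = Add(Mul(23, Pow(-2, 2)), Mul(-1, Mul(Pow(Add(17, Add(-2, Mul(-1, 3))), -1), Add(-50, Mul(-3, Add(-2, Mul(-1, 3))))))) = Add(Mul(23, 4), Mul(-1, Mul(Pow(Add(17, Add(-2, -3)), -1), Add(-50, Mul(-3, Add(-2, -3)))))) = Add(92, Mul(-1, Mul(Pow(Add(17, -5), -1), Add(-50, Mul(-3, -5))))) = Add(92, Mul(-1, Mul(Pow(12, -1), Add(-50, 15)))) = Add(92, Mul(-1, Mul(Rational(1, 12), -35))) = Add(92, Mul(-1, Rational(-35, 12))) = Add(92, Rational(35, 12)) = Rational(1139, 12)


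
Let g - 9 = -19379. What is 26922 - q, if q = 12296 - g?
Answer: -4744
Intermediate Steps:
g = -19370 (g = 9 - 19379 = -19370)
q = 31666 (q = 12296 - 1*(-19370) = 12296 + 19370 = 31666)
26922 - q = 26922 - 1*31666 = 26922 - 31666 = -4744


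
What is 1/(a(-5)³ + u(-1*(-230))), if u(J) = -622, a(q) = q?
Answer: -1/747 ≈ -0.0013387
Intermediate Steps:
1/(a(-5)³ + u(-1*(-230))) = 1/((-5)³ - 622) = 1/(-125 - 622) = 1/(-747) = -1/747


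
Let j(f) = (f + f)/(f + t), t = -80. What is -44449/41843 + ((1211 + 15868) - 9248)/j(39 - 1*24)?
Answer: -4260009623/251058 ≈ -16968.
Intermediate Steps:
j(f) = 2*f/(-80 + f) (j(f) = (f + f)/(f - 80) = (2*f)/(-80 + f) = 2*f/(-80 + f))
-44449/41843 + ((1211 + 15868) - 9248)/j(39 - 1*24) = -44449/41843 + ((1211 + 15868) - 9248)/((2*(39 - 1*24)/(-80 + (39 - 1*24)))) = -44449*1/41843 + (17079 - 9248)/((2*(39 - 24)/(-80 + (39 - 24)))) = -44449/41843 + 7831/((2*15/(-80 + 15))) = -44449/41843 + 7831/((2*15/(-65))) = -44449/41843 + 7831/((2*15*(-1/65))) = -44449/41843 + 7831/(-6/13) = -44449/41843 + 7831*(-13/6) = -44449/41843 - 101803/6 = -4260009623/251058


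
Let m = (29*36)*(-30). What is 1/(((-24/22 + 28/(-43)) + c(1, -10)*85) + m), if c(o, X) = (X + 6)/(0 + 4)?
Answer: -473/14855389 ≈ -3.1840e-5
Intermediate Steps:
c(o, X) = 3/2 + X/4 (c(o, X) = (6 + X)/4 = (6 + X)*(1/4) = 3/2 + X/4)
m = -31320 (m = 1044*(-30) = -31320)
1/(((-24/22 + 28/(-43)) + c(1, -10)*85) + m) = 1/(((-24/22 + 28/(-43)) + (3/2 + (1/4)*(-10))*85) - 31320) = 1/(((-24*1/22 + 28*(-1/43)) + (3/2 - 5/2)*85) - 31320) = 1/(((-12/11 - 28/43) - 1*85) - 31320) = 1/((-824/473 - 85) - 31320) = 1/(-41029/473 - 31320) = 1/(-14855389/473) = -473/14855389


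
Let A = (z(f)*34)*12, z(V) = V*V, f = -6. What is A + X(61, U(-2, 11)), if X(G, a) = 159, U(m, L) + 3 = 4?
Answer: 14847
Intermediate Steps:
U(m, L) = 1 (U(m, L) = -3 + 4 = 1)
z(V) = V²
A = 14688 (A = ((-6)²*34)*12 = (36*34)*12 = 1224*12 = 14688)
A + X(61, U(-2, 11)) = 14688 + 159 = 14847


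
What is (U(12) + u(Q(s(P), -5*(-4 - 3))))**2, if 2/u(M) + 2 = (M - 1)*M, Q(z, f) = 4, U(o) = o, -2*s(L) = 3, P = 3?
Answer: 3721/25 ≈ 148.84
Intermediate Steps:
s(L) = -3/2 (s(L) = -1/2*3 = -3/2)
u(M) = 2/(-2 + M*(-1 + M)) (u(M) = 2/(-2 + (M - 1)*M) = 2/(-2 + (-1 + M)*M) = 2/(-2 + M*(-1 + M)))
(U(12) + u(Q(s(P), -5*(-4 - 3))))**2 = (12 + 2/(-2 + 4**2 - 1*4))**2 = (12 + 2/(-2 + 16 - 4))**2 = (12 + 2/10)**2 = (12 + 2*(1/10))**2 = (12 + 1/5)**2 = (61/5)**2 = 3721/25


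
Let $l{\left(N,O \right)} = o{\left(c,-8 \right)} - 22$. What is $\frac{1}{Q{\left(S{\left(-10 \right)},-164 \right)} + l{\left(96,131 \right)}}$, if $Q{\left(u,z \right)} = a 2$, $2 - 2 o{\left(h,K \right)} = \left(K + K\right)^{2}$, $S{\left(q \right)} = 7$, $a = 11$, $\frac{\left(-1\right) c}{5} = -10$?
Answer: $- \frac{1}{127} \approx -0.007874$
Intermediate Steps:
$c = 50$ ($c = \left(-5\right) \left(-10\right) = 50$)
$o{\left(h,K \right)} = 1 - 2 K^{2}$ ($o{\left(h,K \right)} = 1 - \frac{\left(K + K\right)^{2}}{2} = 1 - \frac{\left(2 K\right)^{2}}{2} = 1 - \frac{4 K^{2}}{2} = 1 - 2 K^{2}$)
$Q{\left(u,z \right)} = 22$ ($Q{\left(u,z \right)} = 11 \cdot 2 = 22$)
$l{\left(N,O \right)} = -149$ ($l{\left(N,O \right)} = \left(1 - 2 \left(-8\right)^{2}\right) - 22 = \left(1 - 128\right) - 22 = -127 - 22 = -149$)
$\frac{1}{Q{\left(S{\left(-10 \right)},-164 \right)} + l{\left(96,131 \right)}} = \frac{1}{22 - 149} = \frac{1}{-127} = - \frac{1}{127}$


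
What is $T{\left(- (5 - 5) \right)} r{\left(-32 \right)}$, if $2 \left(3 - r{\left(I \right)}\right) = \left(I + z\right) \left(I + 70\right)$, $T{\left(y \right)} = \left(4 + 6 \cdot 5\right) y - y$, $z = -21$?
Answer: $0$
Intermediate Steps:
$T{\left(y \right)} = 33 y$ ($T{\left(y \right)} = \left(4 + 30\right) y - y = 34 y - y = 33 y$)
$r{\left(I \right)} = 3 - \frac{\left(-21 + I\right) \left(70 + I\right)}{2}$ ($r{\left(I \right)} = 3 - \frac{\left(I - 21\right) \left(I + 70\right)}{2} = 3 - \frac{\left(-21 + I\right) \left(70 + I\right)}{2}$)
$T{\left(- (5 - 5) \right)} r{\left(-32 \right)} = 33 \left(- (5 - 5)\right) \left(738 - -784 - \frac{\left(-32\right)^{2}}{2}\right) = 33 \left(\left(-1\right) 0\right) \left(738 + 784 - 512\right) = 33 \cdot 0 \left(738 + 784 - 512\right) = 0 \cdot 1010 = 0$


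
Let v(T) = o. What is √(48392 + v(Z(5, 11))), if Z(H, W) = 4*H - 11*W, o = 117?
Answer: √48509 ≈ 220.25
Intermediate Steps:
Z(H, W) = -11*W + 4*H
v(T) = 117
√(48392 + v(Z(5, 11))) = √(48392 + 117) = √48509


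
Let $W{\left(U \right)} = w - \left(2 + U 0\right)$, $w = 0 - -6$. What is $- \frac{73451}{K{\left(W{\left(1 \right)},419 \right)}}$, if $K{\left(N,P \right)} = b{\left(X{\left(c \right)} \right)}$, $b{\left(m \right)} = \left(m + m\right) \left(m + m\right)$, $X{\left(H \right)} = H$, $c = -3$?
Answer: $- \frac{73451}{36} \approx -2040.3$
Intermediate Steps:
$w = 6$ ($w = 0 + 6 = 6$)
$b{\left(m \right)} = 4 m^{2}$ ($b{\left(m \right)} = 2 m 2 m = 4 m^{2}$)
$W{\left(U \right)} = 4$ ($W{\left(U \right)} = 6 - \left(2 + U 0\right) = 6 - \left(2 + 0\right) = 6 - 2 = 4$)
$K{\left(N,P \right)} = 36$ ($K{\left(N,P \right)} = 4 \left(-3\right)^{2} = 4 \cdot 9 = 36$)
$- \frac{73451}{K{\left(W{\left(1 \right)},419 \right)}} = - \frac{73451}{36}$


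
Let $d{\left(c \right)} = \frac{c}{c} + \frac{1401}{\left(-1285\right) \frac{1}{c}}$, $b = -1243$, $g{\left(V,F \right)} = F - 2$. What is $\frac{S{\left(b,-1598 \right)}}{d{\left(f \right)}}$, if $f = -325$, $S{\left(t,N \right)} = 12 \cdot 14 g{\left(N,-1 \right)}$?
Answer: $- \frac{9252}{6523} \approx -1.4184$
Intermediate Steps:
$g{\left(V,F \right)} = -2 + F$
$S{\left(t,N \right)} = -504$ ($S{\left(t,N \right)} = 12 \cdot 14 \left(-2 - 1\right) = 168 \left(-3\right) = -504$)
$d{\left(c \right)} = 1 - \frac{1401 c}{1285}$ ($d{\left(c \right)} = 1 + 1401 \left(- \frac{c}{1285}\right) = 1 - \frac{1401 c}{1285}$)
$\frac{S{\left(b,-1598 \right)}}{d{\left(f \right)}} = - \frac{504}{1 - - \frac{91065}{257}} = - \frac{504}{1 + \frac{91065}{257}} = - \frac{504}{\frac{91322}{257}} = \left(-504\right) \frac{257}{91322} = - \frac{9252}{6523}$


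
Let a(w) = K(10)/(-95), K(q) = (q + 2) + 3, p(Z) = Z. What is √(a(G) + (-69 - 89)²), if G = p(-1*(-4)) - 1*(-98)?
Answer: √9011947/19 ≈ 158.00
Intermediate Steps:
K(q) = 5 + q (K(q) = (2 + q) + 3 = 5 + q)
G = 102 (G = -1*(-4) - 1*(-98) = 4 + 98 = 102)
a(w) = -3/19 (a(w) = (5 + 10)/(-95) = 15*(-1/95) = -3/19)
√(a(G) + (-69 - 89)²) = √(-3/19 + (-69 - 89)²) = √(-3/19 + (-158)²) = √(-3/19 + 24964) = √(474313/19) = √9011947/19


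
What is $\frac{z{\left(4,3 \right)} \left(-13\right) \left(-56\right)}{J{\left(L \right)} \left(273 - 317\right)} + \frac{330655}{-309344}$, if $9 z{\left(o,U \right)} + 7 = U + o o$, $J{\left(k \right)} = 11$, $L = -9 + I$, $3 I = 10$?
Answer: $- \frac{345230197}{112291872} \approx -3.0744$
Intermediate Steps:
$I = \frac{10}{3}$ ($I = \frac{1}{3} \cdot 10 = \frac{10}{3} \approx 3.3333$)
$L = - \frac{17}{3}$ ($L = -9 + \frac{10}{3} = - \frac{17}{3} \approx -5.6667$)
$z{\left(o,U \right)} = - \frac{7}{9} + \frac{U}{9} + \frac{o^{2}}{9}$ ($z{\left(o,U \right)} = - \frac{7}{9} + \frac{U + o o}{9} = - \frac{7}{9} + \frac{U + o^{2}}{9} = - \frac{7}{9} + \left(\frac{U}{9} + \frac{o^{2}}{9}\right) = - \frac{7}{9} + \frac{U}{9} + \frac{o^{2}}{9}$)
$\frac{z{\left(4,3 \right)} \left(-13\right) \left(-56\right)}{J{\left(L \right)} \left(273 - 317\right)} + \frac{330655}{-309344} = \frac{\left(- \frac{7}{9} + \frac{1}{9} \cdot 3 + \frac{4^{2}}{9}\right) \left(-13\right) \left(-56\right)}{11 \left(273 - 317\right)} + \frac{330655}{-309344} = \frac{\left(- \frac{7}{9} + \frac{1}{3} + \frac{1}{9} \cdot 16\right) \left(-13\right) \left(-56\right)}{11 \left(-44\right)} + 330655 \left(- \frac{1}{309344}\right) = \frac{\left(- \frac{7}{9} + \frac{1}{3} + \frac{16}{9}\right) \left(-13\right) \left(-56\right)}{-484} - \frac{330655}{309344} = \frac{4}{3} \left(-13\right) \left(-56\right) \left(- \frac{1}{484}\right) - \frac{330655}{309344} = \left(- \frac{52}{3}\right) \left(-56\right) \left(- \frac{1}{484}\right) - \frac{330655}{309344} = \frac{2912}{3} \left(- \frac{1}{484}\right) - \frac{330655}{309344} = - \frac{728}{363} - \frac{330655}{309344} = - \frac{345230197}{112291872}$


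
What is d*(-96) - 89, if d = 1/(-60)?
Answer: -437/5 ≈ -87.400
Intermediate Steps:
d = -1/60 ≈ -0.016667
d*(-96) - 89 = -1/60*(-96) - 89 = 8/5 - 89 = -437/5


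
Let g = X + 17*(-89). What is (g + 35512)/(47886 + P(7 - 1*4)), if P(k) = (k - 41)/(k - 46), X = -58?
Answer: 1459463/2059136 ≈ 0.70877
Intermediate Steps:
g = -1571 (g = -58 + 17*(-89) = -58 - 1513 = -1571)
P(k) = (-41 + k)/(-46 + k)
(g + 35512)/(47886 + P(7 - 1*4)) = (-1571 + 35512)/(47886 + (-41 + (7 - 1*4))/(-46 + (7 - 1*4))) = 33941/(47886 + (-41 + (7 - 4))/(-46 + (7 - 4))) = 33941/(47886 + (-41 + 3)/(-46 + 3)) = 33941/(47886 - 38/(-43)) = 33941/(47886 - 1/43*(-38)) = 33941/(47886 + 38/43) = 33941/(2059136/43) = 33941*(43/2059136) = 1459463/2059136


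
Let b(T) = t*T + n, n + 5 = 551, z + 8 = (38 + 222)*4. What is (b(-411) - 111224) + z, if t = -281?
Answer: 5845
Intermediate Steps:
z = 1032 (z = -8 + (38 + 222)*4 = -8 + 260*4 = -8 + 1040 = 1032)
n = 546 (n = -5 + 551 = 546)
b(T) = 546 - 281*T (b(T) = -281*T + 546 = 546 - 281*T)
(b(-411) - 111224) + z = ((546 - 281*(-411)) - 111224) + 1032 = ((546 + 115491) - 111224) + 1032 = (116037 - 111224) + 1032 = 4813 + 1032 = 5845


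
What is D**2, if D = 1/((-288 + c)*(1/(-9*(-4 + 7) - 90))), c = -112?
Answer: 13689/160000 ≈ 0.085556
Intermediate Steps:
D = 117/400 (D = 1/((-288 - 112)*(1/(-9*(-4 + 7) - 90))) = 1/((-400)*(1/(-9*3 - 90))) = -1/(400*(1/(-27 - 90))) = -1/(400*(1/(-117))) = -1/(400*(-1/117)) = -1/400*(-117) = 117/400 ≈ 0.29250)
D**2 = (117/400)**2 = 13689/160000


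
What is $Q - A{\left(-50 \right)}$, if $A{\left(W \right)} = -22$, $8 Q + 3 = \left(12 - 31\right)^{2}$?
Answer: $\frac{267}{4} \approx 66.75$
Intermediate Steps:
$Q = \frac{179}{4}$ ($Q = - \frac{3}{8} + \frac{\left(12 - 31\right)^{2}}{8} = - \frac{3}{8} + \frac{\left(-19\right)^{2}}{8} = - \frac{3}{8} + \frac{1}{8} \cdot 361 = - \frac{3}{8} + \frac{361}{8} = \frac{179}{4} \approx 44.75$)
$Q - A{\left(-50 \right)} = \frac{179}{4} - -22 = \frac{179}{4} + 22 = \frac{267}{4}$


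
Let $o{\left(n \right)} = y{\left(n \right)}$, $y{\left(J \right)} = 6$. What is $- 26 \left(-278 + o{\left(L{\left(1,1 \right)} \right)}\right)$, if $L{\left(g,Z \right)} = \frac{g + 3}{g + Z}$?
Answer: $7072$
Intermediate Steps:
$L{\left(g,Z \right)} = \frac{3 + g}{Z + g}$
$o{\left(n \right)} = 6$
$- 26 \left(-278 + o{\left(L{\left(1,1 \right)} \right)}\right) = - 26 \left(-278 + 6\right) = \left(-26\right) \left(-272\right) = 7072$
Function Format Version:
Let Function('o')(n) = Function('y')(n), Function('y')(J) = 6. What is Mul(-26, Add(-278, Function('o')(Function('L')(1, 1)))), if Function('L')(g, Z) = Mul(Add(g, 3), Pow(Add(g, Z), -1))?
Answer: 7072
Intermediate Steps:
Function('L')(g, Z) = Mul(Pow(Add(Z, g), -1), Add(3, g)) (Function('L')(g, Z) = Mul(Add(3, g), Pow(Add(Z, g), -1)) = Mul(Pow(Add(Z, g), -1), Add(3, g)))
Function('o')(n) = 6
Mul(-26, Add(-278, Function('o')(Function('L')(1, 1)))) = Mul(-26, Add(-278, 6)) = Mul(-26, -272) = 7072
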